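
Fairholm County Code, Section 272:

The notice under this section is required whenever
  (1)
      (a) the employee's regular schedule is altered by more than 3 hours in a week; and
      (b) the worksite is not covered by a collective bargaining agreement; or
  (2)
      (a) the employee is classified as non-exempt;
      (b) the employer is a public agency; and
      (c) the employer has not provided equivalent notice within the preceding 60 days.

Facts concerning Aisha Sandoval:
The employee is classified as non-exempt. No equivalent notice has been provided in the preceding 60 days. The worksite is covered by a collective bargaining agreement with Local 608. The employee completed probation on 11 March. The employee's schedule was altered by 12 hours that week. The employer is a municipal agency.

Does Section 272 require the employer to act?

(a) schedule shift > 3h — satisfied.
(b) no CBA — not met.
(1): T AND F → false.
(a) non-exempt — met.
(b) public agency — satisfied.
(c) no recent notice — holds.
(2): T AND T AND T → true.
Overall = F OR T = true.

Yes — required.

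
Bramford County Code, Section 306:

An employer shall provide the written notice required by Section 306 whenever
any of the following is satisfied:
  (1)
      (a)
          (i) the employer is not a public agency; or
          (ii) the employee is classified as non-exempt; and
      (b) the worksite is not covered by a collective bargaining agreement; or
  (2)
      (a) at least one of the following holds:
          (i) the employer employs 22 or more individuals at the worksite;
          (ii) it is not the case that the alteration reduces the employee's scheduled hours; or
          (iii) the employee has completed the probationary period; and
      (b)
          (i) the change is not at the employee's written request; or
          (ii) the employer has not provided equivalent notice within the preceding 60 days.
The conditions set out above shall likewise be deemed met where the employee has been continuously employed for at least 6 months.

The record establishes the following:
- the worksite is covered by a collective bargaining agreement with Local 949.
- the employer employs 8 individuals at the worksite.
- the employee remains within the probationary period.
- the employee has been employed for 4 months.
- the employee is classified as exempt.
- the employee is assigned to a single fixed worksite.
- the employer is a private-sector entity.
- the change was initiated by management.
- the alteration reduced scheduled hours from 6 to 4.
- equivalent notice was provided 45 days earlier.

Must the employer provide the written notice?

No — not required.

(i) not (public agency) — satisfied.
(ii) non-exempt — fails.
So (a) is satisfied (T OR F).
(b) no CBA — not satisfied.
(1): T AND F → false.
(i) ≥ 22 at site — not met.
(ii) not (hours reduced) — not met.
(iii) past probation — not satisfied.
So (a) is not satisfied (F OR F OR F).
(i) not employee-requested — met.
(ii) no recent notice — fails.
(b): T OR F → true.
So (2) is not satisfied (F AND T).
Overall = F OR F = false.
Exception (tenure ≥ 6 mo.) — not satisfied.
Result: main false OR exception false → false.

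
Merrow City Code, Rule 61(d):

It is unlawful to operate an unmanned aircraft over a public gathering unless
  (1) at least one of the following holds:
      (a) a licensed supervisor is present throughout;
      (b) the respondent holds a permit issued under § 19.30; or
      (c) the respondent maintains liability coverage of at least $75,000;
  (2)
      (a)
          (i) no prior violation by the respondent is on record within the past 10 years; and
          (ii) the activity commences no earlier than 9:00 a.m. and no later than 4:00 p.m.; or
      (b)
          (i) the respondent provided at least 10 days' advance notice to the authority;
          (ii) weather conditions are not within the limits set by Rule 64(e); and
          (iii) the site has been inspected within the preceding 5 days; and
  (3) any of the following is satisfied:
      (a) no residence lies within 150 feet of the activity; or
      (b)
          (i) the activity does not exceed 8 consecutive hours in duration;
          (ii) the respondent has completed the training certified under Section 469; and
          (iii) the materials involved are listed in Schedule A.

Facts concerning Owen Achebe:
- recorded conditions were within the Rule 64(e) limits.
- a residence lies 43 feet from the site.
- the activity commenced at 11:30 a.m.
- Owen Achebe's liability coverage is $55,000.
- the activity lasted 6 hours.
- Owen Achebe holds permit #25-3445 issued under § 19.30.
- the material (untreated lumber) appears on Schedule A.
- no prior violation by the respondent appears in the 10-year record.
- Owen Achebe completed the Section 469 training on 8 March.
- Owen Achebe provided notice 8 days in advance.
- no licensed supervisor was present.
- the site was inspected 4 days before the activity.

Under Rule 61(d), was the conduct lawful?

Yes — lawful.

(a) supervisor present — fails.
(b) holds permit — satisfied.
(c) coverage ≥ $75,000 — not met.
(1): F OR T OR F → true.
(i) no prior violation — met.
(ii) start within hours — satisfied.
(a) = T AND T = true.
(i) ≥10 days' notice — not met.
(ii) not (weather ok) — fails.
(iii) site inspected — satisfied.
(b) = F AND F AND T = false.
(2): T OR F → true.
(a) no residence in 150 ft — not satisfied.
(i) ≤ 8 hrs duration — satisfied.
(ii) training certified — met.
(iii) Schedule A material — met.
(b) = T AND T AND T = true.
(3) = F OR T = true.
Overall = T AND T AND T = true.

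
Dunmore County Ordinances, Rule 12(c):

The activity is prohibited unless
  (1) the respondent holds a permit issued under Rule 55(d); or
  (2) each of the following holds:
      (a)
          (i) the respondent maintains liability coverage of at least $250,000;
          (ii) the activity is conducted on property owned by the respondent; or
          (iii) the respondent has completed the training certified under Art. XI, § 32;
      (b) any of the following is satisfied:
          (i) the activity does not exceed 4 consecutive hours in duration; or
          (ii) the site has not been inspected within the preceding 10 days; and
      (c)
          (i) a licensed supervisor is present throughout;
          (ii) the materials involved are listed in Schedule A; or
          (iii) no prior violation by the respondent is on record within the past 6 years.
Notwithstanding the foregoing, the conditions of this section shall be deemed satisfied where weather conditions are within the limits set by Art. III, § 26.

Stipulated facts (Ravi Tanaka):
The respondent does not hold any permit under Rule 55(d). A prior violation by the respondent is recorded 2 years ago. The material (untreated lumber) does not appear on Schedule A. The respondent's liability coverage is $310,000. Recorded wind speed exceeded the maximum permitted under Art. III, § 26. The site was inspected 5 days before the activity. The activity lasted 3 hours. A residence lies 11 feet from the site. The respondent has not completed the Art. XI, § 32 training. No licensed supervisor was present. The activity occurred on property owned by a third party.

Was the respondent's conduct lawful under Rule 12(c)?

No — unlawful.

(1) holds permit — not satisfied.
(i) coverage ≥ $250,000 — satisfied.
(ii) own property — not met.
(iii) training certified — not met.
(a): T OR F OR F → true.
(i) ≤ 4 hrs duration — holds.
(ii) not (site inspected) — not met.
(b) = T OR F = true.
(i) supervisor present — not satisfied.
(ii) Schedule A material — not met.
(iii) no prior violation — not satisfied.
(c): F OR F OR F → false.
So (2) is not satisfied (T AND T AND F).
So Overall is not satisfied (F OR F).
Exception (weather ok) — not satisfied.
Result: main false OR exception false → false.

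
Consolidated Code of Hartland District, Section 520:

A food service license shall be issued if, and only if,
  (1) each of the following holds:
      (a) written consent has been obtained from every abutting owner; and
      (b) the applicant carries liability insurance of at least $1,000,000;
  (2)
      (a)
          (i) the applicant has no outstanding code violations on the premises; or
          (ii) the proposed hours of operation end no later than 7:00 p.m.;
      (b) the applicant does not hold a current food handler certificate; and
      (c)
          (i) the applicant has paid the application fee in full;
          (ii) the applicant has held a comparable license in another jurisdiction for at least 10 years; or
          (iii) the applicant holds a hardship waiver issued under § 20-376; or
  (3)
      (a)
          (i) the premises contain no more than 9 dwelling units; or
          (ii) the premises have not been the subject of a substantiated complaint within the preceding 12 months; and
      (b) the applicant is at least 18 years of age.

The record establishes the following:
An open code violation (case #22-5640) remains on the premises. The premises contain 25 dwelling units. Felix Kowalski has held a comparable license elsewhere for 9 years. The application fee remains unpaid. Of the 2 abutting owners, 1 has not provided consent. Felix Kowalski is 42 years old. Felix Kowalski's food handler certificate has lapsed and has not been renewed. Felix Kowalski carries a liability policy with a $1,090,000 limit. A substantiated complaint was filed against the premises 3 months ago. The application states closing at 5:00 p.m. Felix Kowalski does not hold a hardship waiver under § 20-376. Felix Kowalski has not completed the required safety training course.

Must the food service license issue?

No — denied.

(a) all abutters consent — not met.
(b) insurance ≥ $1,000,000 — met.
(1): F AND T → false.
(i) no code violations — fails.
(ii) closes by 7 p.m. — holds.
So (a) is satisfied (F OR T).
(b) not (food handler cert.) — met.
(i) fee paid — not satisfied.
(ii) prior license ≥ 10 yr — not met.
(iii) hardship waiver — fails.
(c): F OR F OR F → false.
(2) = T AND T AND F = false.
(i) ≤ 9 units — not satisfied.
(ii) no complaint in 12 mo. — not satisfied.
(a) = F OR F = false.
(b) age ≥ 18 — satisfied.
So (3) is not satisfied (F AND T).
So Overall is not satisfied (F OR F OR F).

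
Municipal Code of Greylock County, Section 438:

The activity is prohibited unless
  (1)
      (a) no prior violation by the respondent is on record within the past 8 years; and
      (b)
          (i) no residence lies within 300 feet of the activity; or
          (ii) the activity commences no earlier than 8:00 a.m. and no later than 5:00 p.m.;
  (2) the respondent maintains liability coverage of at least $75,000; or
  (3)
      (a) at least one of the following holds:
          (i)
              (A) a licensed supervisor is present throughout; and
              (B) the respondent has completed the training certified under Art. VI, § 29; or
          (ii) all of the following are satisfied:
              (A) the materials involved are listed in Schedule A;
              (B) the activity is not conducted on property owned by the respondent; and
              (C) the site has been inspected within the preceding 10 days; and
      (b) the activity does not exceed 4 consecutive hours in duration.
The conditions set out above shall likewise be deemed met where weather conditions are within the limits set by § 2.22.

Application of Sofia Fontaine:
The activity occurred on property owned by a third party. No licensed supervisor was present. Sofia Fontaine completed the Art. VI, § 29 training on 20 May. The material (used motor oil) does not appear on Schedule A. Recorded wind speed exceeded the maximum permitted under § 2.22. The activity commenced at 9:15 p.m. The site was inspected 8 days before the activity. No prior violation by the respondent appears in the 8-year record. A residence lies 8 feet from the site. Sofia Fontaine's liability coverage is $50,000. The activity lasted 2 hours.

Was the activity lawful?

(a) no prior violation — holds.
(i) no residence in 300 ft — not satisfied.
(ii) start within hours — not met.
(b) = F OR F = false.
(1): T AND F → false.
(2) coverage ≥ $75,000 — not satisfied.
(A) supervisor present — fails.
(B) training certified — holds.
(i): F AND T → false.
(A) Schedule A material — not satisfied.
(B) not (own property) — met.
(C) site inspected — holds.
(ii) = F AND T AND T = false.
(a): F OR F → false.
(b) ≤ 4 hrs duration — satisfied.
(3): F AND T → false.
So Overall is not satisfied (F OR F OR F).
Exception (weather ok) — not satisfied.
Result: main false OR exception false → false.

No — unlawful.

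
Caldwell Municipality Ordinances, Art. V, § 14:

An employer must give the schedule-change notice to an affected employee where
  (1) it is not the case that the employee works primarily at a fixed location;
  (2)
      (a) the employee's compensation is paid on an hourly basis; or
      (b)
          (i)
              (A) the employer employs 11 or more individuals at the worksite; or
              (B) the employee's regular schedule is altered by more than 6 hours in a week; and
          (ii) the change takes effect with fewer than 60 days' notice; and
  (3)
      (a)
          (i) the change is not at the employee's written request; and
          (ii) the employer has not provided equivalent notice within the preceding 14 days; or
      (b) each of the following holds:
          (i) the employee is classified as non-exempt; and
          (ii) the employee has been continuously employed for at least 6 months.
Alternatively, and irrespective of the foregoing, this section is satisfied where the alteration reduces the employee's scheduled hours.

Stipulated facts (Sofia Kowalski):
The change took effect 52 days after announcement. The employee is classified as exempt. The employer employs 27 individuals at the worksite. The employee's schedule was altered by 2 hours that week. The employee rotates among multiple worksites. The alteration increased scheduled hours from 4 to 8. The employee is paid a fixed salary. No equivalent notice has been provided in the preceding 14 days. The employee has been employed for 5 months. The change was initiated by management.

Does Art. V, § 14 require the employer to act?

Yes — required.

(1) not (fixed location) — met.
(a) hourly-paid — not satisfied.
(A) ≥ 11 at site — met.
(B) schedule shift > 6h — not met.
(i): T OR F → true.
(ii) < 60 days' notice — holds.
So (b) is satisfied (T AND T).
(2): F OR T → true.
(i) not employee-requested — holds.
(ii) no recent notice — met.
So (a) is satisfied (T AND T).
(i) non-exempt — fails.
(ii) tenure ≥ 6 mo. — not satisfied.
(b) = F AND F = false.
So (3) is satisfied (T OR F).
Overall: T AND T AND T → true.
Exception (hours reduced) — not satisfied.
Result: main true OR exception false → true.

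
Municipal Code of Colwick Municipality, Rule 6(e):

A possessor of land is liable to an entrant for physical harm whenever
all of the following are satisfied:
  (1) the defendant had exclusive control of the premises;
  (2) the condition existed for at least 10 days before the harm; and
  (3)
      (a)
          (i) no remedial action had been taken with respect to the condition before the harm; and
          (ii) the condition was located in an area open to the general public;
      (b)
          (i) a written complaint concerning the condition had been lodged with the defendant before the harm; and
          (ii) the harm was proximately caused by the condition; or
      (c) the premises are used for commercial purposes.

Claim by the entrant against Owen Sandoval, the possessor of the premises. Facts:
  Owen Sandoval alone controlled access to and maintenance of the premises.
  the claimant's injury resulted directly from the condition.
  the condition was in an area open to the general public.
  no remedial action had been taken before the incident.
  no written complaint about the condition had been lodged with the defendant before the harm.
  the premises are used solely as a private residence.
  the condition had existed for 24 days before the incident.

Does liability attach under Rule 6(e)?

(1) exclusive control — satisfied.
(2) condition ≥10 days old — satisfied.
(i) no remedial action — satisfied.
(ii) public area — holds.
(a) = T AND T = true.
(i) complaint lodged — not met.
(ii) proximate cause — satisfied.
(b): F AND T → false.
(c) commercial use — not met.
So (3) is satisfied (T OR F OR F).
So Overall is satisfied (T AND T AND T).

Yes — liable.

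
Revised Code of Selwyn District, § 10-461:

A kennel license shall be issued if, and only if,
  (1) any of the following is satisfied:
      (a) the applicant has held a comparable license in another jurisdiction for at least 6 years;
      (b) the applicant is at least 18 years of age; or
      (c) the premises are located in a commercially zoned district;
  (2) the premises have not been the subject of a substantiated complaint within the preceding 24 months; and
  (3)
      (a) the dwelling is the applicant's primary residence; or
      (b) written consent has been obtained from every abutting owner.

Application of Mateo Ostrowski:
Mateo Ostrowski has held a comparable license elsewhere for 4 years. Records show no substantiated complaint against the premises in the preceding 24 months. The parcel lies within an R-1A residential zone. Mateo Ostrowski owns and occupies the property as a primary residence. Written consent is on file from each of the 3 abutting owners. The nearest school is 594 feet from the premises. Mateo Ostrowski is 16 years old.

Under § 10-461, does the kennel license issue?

(a) prior license ≥ 6 yr — not satisfied.
(b) age ≥ 18 — not satisfied.
(c) commercially zoned — not met.
(1) = F OR F OR F = false.
(2) no complaint in 24 mo. — met.
(a) primary residence — satisfied.
(b) all abutters consent — satisfied.
(3): T OR T → true.
So Overall is not satisfied (F AND T AND T).

No — denied.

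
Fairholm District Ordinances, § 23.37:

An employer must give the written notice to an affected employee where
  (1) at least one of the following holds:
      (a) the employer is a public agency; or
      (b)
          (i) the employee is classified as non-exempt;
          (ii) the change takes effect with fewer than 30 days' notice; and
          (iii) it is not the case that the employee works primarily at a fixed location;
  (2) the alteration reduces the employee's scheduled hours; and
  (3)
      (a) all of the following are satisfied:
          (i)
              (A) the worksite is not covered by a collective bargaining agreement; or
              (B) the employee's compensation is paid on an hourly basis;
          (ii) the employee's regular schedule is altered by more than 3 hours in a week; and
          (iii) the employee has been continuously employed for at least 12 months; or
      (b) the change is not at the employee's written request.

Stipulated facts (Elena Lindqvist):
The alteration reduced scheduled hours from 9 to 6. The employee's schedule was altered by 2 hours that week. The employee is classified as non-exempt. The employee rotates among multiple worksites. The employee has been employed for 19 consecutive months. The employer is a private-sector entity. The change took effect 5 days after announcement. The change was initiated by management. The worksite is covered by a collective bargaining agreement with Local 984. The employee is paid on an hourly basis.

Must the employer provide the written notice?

Yes — required.

(a) public agency — not met.
(i) non-exempt — met.
(ii) < 30 days' notice — holds.
(iii) not (fixed location) — holds.
(b) = T AND T AND T = true.
(1) = F OR T = true.
(2) hours reduced — holds.
(A) no CBA — fails.
(B) hourly-paid — met.
(i) = F OR T = true.
(ii) schedule shift > 3h — fails.
(iii) tenure ≥ 12 mo. — satisfied.
So (a) is not satisfied (T AND F AND T).
(b) not employee-requested — holds.
(3) = F OR T = true.
Overall: T AND T AND T → true.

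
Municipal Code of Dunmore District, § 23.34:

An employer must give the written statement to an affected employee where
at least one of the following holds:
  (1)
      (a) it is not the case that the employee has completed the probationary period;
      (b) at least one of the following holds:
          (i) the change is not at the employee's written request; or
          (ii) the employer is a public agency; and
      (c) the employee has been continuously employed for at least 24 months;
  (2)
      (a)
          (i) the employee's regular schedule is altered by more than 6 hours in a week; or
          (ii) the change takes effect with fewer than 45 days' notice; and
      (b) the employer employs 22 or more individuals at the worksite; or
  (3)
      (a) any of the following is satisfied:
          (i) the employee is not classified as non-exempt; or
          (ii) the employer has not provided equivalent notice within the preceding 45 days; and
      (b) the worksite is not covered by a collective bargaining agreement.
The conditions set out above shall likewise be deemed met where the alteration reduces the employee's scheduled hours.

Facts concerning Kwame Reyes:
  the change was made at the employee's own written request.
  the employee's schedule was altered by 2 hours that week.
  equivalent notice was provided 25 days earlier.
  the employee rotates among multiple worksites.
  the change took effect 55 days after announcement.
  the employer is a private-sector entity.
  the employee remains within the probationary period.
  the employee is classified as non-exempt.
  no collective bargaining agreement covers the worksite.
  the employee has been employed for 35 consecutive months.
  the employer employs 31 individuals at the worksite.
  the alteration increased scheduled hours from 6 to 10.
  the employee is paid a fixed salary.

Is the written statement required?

No — not required.

(a) not (past probation) — satisfied.
(i) not employee-requested — not satisfied.
(ii) public agency — not satisfied.
(b): F OR F → false.
(c) tenure ≥ 24 mo. — met.
(1): T AND F AND T → false.
(i) schedule shift > 6h — fails.
(ii) < 45 days' notice — not met.
(a) = F OR F = false.
(b) ≥ 22 at site — satisfied.
(2): F AND T → false.
(i) not (non-exempt) — not satisfied.
(ii) no recent notice — not met.
(a): F OR F → false.
(b) no CBA — holds.
(3): F AND T → false.
So Overall is not satisfied (F OR F OR F).
Exception (hours reduced) — not satisfied.
Result: main false OR exception false → false.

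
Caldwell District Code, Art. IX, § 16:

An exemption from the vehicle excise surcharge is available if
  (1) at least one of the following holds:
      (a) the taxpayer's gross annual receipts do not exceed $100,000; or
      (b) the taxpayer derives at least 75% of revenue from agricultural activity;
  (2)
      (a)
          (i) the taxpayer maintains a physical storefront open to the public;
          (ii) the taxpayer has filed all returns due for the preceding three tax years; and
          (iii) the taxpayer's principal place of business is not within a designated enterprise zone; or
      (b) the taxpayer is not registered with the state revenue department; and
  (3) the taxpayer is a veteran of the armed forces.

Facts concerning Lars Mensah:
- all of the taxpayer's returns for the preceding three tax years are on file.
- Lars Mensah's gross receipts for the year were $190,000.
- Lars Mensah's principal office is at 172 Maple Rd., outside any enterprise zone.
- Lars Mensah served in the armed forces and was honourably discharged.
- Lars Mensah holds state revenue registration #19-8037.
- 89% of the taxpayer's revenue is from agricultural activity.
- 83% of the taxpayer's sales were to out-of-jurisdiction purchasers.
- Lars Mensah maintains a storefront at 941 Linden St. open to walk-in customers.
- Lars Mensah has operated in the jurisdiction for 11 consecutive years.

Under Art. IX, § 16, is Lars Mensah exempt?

(a) receipts ≤ $100,000 — not met.
(b) ≥75% agricultural — satisfied.
So (1) is satisfied (F OR T).
(i) has storefront — holds.
(ii) returns current — holds.
(iii) not (in enterprise zone) — satisfied.
So (a) is satisfied (T AND T AND T).
(b) not (state-registered) — not satisfied.
(2) = T OR F = true.
(3) veteran — met.
So Overall is satisfied (T AND T AND T).

Yes — exempt.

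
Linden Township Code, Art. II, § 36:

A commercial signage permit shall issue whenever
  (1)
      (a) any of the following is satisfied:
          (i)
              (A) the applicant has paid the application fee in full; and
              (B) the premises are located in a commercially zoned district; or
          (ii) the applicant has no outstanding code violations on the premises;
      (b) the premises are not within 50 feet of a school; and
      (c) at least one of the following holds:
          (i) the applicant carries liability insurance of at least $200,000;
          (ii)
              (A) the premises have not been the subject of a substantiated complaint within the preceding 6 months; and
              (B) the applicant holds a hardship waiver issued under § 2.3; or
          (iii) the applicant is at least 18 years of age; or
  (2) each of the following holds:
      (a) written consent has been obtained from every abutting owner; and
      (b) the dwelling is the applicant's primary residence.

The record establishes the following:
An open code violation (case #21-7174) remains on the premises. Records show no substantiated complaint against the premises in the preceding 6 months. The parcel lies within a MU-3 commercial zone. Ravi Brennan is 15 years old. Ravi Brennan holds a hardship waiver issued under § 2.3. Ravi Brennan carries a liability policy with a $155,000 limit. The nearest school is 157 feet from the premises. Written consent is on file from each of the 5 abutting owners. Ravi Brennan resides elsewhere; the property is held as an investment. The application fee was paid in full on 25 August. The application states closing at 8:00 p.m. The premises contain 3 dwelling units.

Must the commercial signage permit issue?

Yes — granted.

(A) fee paid — holds.
(B) commercially zoned — met.
(i): T AND T → true.
(ii) no code violations — not met.
So (a) is satisfied (T OR F).
(b) ≥50 ft from school — holds.
(i) insurance ≥ $200,000 — fails.
(A) no complaint in 6 mo. — holds.
(B) hardship waiver — holds.
So (ii) is satisfied (T AND T).
(iii) age ≥ 18 — fails.
(c): F OR T OR F → true.
(1): T AND T AND T → true.
(a) all abutters consent — holds.
(b) primary residence — not satisfied.
(2) = T AND F = false.
Overall: T OR F → true.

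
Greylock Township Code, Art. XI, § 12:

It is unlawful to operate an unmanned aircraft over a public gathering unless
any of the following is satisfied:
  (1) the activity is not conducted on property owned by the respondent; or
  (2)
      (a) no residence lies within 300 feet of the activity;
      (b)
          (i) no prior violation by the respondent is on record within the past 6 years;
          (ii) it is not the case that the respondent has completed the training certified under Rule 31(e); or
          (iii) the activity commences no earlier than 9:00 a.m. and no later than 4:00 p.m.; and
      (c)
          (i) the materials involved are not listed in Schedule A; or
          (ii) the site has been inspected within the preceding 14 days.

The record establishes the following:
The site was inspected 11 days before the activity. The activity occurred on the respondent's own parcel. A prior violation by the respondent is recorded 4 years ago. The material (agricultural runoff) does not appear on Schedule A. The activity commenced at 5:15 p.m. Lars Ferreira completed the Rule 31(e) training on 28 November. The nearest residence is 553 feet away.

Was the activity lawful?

(1) not (own property) — not met.
(a) no residence in 300 ft — satisfied.
(i) no prior violation — not satisfied.
(ii) not (training certified) — not satisfied.
(iii) start within hours — not satisfied.
(b) = F OR F OR F = false.
(i) not (Schedule A material) — met.
(ii) site inspected — holds.
(c): T OR T → true.
(2): T AND F AND T → false.
So Overall is not satisfied (F OR F).

No — unlawful.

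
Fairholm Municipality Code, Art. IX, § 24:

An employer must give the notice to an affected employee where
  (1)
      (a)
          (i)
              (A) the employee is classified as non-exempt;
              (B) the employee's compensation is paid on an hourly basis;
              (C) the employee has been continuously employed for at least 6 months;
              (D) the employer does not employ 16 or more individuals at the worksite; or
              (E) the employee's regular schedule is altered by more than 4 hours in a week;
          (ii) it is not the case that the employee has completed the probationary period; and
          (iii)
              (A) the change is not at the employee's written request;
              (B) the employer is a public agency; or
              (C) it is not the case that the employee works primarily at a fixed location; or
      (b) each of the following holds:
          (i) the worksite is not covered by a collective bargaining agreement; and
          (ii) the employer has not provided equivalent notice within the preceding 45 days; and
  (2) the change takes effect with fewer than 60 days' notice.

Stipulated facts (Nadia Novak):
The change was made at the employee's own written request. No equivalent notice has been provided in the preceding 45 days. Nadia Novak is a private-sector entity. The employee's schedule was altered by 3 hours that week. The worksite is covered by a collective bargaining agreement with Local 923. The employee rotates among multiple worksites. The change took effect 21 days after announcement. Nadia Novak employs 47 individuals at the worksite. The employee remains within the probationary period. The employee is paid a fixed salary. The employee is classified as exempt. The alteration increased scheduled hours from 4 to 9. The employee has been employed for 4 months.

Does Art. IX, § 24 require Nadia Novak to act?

No — not required.

(A) non-exempt — fails.
(B) hourly-paid — fails.
(C) tenure ≥ 6 mo. — fails.
(D) not (≥ 16 at site) — not satisfied.
(E) schedule shift > 4h — not satisfied.
(i): F OR F OR F OR F OR F → false.
(ii) not (past probation) — holds.
(A) not employee-requested — fails.
(B) public agency — fails.
(C) not (fixed location) — met.
(iii): F OR F OR T → true.
(a): F AND T AND T → false.
(i) no CBA — fails.
(ii) no recent notice — satisfied.
(b) = F AND T = false.
(1) = F OR F = false.
(2) < 60 days' notice — holds.
So Overall is not satisfied (F AND T).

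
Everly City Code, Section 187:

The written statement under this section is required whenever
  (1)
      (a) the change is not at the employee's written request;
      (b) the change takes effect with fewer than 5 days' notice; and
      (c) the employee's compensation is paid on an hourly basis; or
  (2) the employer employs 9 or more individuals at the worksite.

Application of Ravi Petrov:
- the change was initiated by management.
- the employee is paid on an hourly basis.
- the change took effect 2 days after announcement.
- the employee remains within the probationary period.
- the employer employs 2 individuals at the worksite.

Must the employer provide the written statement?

(a) not employee-requested — satisfied.
(b) < 5 days' notice — met.
(c) hourly-paid — holds.
(1) = T AND T AND T = true.
(2) ≥ 9 at site — fails.
So Overall is satisfied (T OR F).

Yes — required.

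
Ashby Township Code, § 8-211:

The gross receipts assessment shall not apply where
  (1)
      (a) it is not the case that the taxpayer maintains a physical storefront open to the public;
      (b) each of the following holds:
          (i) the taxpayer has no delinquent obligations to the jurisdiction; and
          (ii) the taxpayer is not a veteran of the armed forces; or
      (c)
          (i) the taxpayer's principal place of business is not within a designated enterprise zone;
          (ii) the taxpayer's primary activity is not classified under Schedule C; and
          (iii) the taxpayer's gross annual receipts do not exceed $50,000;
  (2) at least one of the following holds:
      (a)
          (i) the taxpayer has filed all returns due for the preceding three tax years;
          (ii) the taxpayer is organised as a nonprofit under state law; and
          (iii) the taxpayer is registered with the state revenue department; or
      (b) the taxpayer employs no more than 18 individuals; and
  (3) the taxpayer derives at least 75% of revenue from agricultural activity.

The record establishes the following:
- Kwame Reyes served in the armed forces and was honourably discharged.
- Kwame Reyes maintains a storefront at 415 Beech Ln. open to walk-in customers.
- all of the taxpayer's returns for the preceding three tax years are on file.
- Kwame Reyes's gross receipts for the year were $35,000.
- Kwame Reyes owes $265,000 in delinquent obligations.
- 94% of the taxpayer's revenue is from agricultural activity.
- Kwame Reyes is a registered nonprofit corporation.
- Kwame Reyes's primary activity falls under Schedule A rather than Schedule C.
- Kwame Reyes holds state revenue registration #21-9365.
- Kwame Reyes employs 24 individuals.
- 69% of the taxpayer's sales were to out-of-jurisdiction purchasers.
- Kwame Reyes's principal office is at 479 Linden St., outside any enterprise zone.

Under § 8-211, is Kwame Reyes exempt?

Yes — exempt.

(a) not (has storefront) — not satisfied.
(i) no delinquency — not met.
(ii) not (veteran) — fails.
(b): F AND F → false.
(i) not (in enterprise zone) — met.
(ii) not (Schedule C activity) — satisfied.
(iii) receipts ≤ $50,000 — met.
(c) = T AND T AND T = true.
(1): F OR F OR T → true.
(i) returns current — met.
(ii) nonprofit — met.
(iii) state-registered — met.
(a) = T AND T AND T = true.
(b) ≤ 18 employees — not satisfied.
(2): T OR F → true.
(3) ≥75% agricultural — met.
Overall: T AND T AND T → true.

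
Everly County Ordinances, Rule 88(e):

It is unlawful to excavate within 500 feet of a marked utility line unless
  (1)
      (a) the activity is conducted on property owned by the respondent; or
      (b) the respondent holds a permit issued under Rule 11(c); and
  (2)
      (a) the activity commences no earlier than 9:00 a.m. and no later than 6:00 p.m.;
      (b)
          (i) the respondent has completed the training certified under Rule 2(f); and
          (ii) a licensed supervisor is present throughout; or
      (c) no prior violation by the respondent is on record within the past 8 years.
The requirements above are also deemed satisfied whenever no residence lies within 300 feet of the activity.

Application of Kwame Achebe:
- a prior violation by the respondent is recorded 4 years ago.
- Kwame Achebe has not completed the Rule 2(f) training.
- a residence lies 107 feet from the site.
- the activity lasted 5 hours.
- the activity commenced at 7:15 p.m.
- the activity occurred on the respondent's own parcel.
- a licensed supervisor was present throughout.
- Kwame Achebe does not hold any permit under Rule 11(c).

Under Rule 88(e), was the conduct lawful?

(a) own property — holds.
(b) holds permit — not met.
(1) = T OR F = true.
(a) start within hours — not satisfied.
(i) training certified — fails.
(ii) supervisor present — satisfied.
(b): F AND T → false.
(c) no prior violation — not satisfied.
(2) = F OR F OR F = false.
So Overall is not satisfied (T AND F).
Exception (no residence in 300 ft) — not satisfied.
Result: main false OR exception false → false.

No — unlawful.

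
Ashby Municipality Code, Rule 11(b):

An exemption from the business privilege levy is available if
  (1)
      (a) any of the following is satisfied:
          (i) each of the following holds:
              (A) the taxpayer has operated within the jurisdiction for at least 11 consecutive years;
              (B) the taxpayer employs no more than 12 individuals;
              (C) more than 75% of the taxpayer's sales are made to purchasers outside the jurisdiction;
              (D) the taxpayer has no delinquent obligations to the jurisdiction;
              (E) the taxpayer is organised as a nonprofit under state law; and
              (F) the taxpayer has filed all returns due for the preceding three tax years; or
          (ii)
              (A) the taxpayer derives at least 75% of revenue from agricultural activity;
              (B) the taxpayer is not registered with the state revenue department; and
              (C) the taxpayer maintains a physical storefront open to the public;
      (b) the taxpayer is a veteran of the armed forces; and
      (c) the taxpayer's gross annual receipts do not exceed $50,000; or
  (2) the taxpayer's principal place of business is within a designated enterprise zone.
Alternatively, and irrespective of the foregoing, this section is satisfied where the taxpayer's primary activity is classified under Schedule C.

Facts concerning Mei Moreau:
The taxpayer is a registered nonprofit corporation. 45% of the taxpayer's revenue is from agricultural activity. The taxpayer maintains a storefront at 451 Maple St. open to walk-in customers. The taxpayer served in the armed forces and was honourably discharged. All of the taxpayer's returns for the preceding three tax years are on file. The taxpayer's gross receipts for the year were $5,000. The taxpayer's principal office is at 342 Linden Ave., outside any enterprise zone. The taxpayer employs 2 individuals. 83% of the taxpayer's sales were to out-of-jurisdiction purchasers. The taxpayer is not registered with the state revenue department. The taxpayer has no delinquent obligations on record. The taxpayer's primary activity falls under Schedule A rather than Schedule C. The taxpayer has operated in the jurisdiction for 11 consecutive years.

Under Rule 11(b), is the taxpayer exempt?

Yes — exempt.

(A) ≥ 11 yrs in jurisdiction — met.
(B) ≤ 12 employees — holds.
(C) >75% out-of-jur. sales — satisfied.
(D) no delinquency — holds.
(E) nonprofit — met.
(F) returns current — satisfied.
(i): T AND T AND T AND T AND T AND T → true.
(A) ≥75% agricultural — not met.
(B) not (state-registered) — satisfied.
(C) has storefront — holds.
(ii): F AND T AND T → false.
(a) = T OR F = true.
(b) veteran — holds.
(c) receipts ≤ $50,000 — satisfied.
(1) = T AND T AND T = true.
(2) in enterprise zone — not satisfied.
Overall: T OR F → true.
Exception (Schedule C activity) — not satisfied.
Result: main true OR exception false → true.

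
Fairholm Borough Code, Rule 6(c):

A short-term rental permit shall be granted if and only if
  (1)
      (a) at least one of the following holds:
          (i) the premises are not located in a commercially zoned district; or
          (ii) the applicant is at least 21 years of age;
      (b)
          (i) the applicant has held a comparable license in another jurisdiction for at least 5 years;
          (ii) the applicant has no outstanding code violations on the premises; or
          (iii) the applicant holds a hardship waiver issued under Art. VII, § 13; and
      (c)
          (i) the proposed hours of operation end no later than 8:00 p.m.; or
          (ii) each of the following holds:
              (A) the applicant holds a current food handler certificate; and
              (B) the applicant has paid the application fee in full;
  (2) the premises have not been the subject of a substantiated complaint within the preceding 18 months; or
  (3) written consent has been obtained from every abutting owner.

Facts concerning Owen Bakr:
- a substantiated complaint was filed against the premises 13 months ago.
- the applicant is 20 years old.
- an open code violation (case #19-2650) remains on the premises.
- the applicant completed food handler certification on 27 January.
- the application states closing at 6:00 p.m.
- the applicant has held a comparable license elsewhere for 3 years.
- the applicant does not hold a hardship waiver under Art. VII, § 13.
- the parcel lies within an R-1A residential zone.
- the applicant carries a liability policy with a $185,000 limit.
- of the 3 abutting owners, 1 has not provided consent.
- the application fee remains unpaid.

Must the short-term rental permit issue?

No — denied.

(i) not (commercially zoned) — met.
(ii) age ≥ 21 — not met.
So (a) is satisfied (T OR F).
(i) prior license ≥ 5 yr — fails.
(ii) no code violations — fails.
(iii) hardship waiver — not met.
(b): F OR F OR F → false.
(i) closes by 8 p.m. — met.
(A) food handler cert. — satisfied.
(B) fee paid — not met.
(ii) = T AND F = false.
So (c) is satisfied (T OR F).
So (1) is not satisfied (T AND F AND T).
(2) no complaint in 18 mo. — not satisfied.
(3) all abutters consent — not met.
Overall = F OR F OR F = false.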